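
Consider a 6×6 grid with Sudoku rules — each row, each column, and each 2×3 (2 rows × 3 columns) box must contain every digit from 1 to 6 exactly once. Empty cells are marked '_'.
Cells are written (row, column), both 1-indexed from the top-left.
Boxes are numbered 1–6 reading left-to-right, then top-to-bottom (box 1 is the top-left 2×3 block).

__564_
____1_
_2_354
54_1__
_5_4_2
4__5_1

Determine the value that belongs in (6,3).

Cell (6,3) itself could take any of {2, 3, 6} by direct elimination.
Consider where 2 can go in box 5.
(5,1) is out (row 5 already has a 2).
(5,3) is out (row 5 already has a 2).
(6,2) is out (column 2 already has a 2).
So the only cell in box 5 that can hold 2 is (6,3).
Therefore (6,3) = 2.

2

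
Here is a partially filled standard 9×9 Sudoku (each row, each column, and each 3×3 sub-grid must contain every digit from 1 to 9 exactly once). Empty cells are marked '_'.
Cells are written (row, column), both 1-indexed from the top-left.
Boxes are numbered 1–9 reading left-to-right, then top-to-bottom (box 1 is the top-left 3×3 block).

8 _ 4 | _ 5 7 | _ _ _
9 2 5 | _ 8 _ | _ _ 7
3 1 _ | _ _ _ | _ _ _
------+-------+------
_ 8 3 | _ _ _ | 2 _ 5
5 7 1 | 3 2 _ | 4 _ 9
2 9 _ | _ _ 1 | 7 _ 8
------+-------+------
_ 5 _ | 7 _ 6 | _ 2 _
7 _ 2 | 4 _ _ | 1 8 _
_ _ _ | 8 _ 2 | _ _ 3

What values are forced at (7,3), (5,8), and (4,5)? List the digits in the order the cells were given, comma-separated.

For (7,3):
  Consider where 8 can go in row 7.
  (7,1) is out (column 1 already has a 8).
  (7,5) is out (column 5 already has a 8).
  (7,7) is out (box 9 already has a 8).
  (7,9) is out (column 9 already has a 8).
  So the only cell in row 7 that can hold 8 is (7,3).
  So (7,3) = 8.
For (5,8):
  Row 5 already contains {1, 2, 3, 4, 5, 7, 9}.
  Column 8 already contains {2, 8}.
  Its 3×3 block (box 6) already contains {2, 4, 5, 7, 8, 9}.
  The only value from 1–9 not eliminated is 6, so (5,8) = 6.
For (4,5):
  Consider where 7 can go in box 5.
  (4,4) is out (column 4 already has a 7).
  (4,6) is out (column 6 already has a 7).
  (5,6) is out (row 5 already has a 7).
  (6,4) is out (row 6 already has a 7).
  (6,5) is out (row 6 already has a 7).
  So the only cell in box 5 that can hold 7 is (4,5).
  So (4,5) = 7.

8,6,7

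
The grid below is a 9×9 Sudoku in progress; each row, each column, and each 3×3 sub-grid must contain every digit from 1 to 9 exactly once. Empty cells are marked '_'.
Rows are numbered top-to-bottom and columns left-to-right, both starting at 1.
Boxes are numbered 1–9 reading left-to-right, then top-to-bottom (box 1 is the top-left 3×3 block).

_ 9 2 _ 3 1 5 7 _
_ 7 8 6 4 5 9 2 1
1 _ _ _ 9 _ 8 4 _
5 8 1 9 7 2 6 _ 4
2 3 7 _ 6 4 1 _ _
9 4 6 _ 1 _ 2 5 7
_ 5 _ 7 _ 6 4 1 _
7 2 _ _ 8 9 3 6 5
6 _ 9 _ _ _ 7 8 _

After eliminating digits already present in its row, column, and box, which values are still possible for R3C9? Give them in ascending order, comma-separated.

Row 3 already contains {1, 4, 8, 9}.
Column 9 already contains {1, 4, 5, 7}.
Its 3×3 block (box 3) already contains {1, 2, 4, 5, 7, 8, 9}.
Removing those from 1–9 leaves {3, 6} as the candidates for R3C9.

3,6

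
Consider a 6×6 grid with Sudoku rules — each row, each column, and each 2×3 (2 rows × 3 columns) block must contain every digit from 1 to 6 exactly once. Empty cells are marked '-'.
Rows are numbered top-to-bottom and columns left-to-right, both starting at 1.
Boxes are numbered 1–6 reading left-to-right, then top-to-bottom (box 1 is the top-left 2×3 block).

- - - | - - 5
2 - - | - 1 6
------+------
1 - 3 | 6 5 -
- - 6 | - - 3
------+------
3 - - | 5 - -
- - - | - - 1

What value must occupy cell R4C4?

1

Cell R4C4 itself could take any of {1, 2, 4} by direct elimination.
Consider where 1 can go in column 4.
R1C4 is out (box 2 already has a 1).
R2C4 is out (row 2 already has a 1).
R6C4 is out (row 6 already has a 1).
So the only cell in column 4 that can hold 1 is R4C4.
Therefore R4C4 = 1.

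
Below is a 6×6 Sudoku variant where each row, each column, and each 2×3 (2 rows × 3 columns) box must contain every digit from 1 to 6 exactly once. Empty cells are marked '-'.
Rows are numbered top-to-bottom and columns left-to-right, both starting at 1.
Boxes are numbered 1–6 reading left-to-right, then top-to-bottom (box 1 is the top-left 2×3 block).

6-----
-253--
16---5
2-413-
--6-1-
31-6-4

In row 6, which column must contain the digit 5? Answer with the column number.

Consider where 5 can go in row 6.
R6C3 is out (column 3 already has a 5).
So the only cell in row 6 that can hold 5 is R6C5.
That is column 5.

5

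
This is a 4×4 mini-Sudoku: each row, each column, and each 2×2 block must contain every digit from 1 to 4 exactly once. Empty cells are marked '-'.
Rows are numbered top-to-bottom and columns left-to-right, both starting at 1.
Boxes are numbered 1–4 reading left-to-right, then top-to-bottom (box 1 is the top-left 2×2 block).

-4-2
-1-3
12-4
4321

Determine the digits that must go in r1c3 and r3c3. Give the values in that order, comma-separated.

For r1c3:
  Row 1 already contains {2, 4}.
  Column 3 already contains {2}.
  Its 2×2 block (box 2) already contains {2, 3}.
  The only value from 1–4 not eliminated is 1, so r1c3 = 1.
For r3c3:
  Row 3 already contains {1, 2, 4}.
  Column 3 already contains {2}.
  Its 2×2 block (box 4) already contains {1, 2, 4}.
  The only value from 1–4 not eliminated is 3, so r3c3 = 3.

1,3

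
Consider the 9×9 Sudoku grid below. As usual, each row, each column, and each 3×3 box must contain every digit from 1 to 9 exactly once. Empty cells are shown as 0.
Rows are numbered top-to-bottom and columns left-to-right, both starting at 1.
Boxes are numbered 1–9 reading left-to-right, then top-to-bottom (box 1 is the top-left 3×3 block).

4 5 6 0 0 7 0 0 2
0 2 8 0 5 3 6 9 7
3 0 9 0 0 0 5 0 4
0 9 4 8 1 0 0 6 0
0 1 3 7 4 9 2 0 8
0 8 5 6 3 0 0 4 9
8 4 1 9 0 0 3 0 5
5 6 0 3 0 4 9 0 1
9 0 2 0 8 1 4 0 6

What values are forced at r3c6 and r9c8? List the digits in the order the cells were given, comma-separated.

For r3c6:
  Consider where 8 can go in column 6.
  r4c6 is out (row 4 already has a 8).
  r6c6 is out (row 6 already has a 8).
  r7c6 is out (row 7 already has a 8).
  So the only cell in column 6 that can hold 8 is r3c6.
  So r3c6 = 8.
For r9c8:
  Row 9 already contains {1, 2, 4, 6, 8, 9}.
  Column 8 already contains {4, 6, 9}.
  Its 3×3 block (box 9) already contains {1, 3, 4, 5, 6, 9}.
  The only value from 1–9 not eliminated is 7, so r9c8 = 7.

8,7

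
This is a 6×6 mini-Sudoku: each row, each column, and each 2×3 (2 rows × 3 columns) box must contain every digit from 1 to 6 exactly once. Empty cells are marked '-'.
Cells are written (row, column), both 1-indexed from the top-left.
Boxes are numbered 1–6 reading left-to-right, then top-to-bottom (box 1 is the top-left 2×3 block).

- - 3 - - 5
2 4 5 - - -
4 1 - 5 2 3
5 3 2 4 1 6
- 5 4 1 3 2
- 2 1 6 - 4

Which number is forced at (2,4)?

3

Row 2 already contains {2, 4, 5}.
Column 4 already contains {1, 4, 5, 6}.
Its 2×3 block (box 2) already contains {5}.
The only value from 1–6 not eliminated is 3, so (2,4) = 3.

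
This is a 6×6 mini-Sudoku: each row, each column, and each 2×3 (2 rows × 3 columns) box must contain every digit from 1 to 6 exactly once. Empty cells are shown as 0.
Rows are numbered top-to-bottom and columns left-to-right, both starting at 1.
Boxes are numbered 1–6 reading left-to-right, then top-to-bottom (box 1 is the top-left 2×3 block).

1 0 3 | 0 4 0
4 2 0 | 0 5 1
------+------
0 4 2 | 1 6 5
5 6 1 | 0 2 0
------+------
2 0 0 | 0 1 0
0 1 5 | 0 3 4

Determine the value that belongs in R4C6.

3

Row 4 already contains {1, 2, 5, 6}.
Column 6 already contains {1, 4, 5}.
Its 2×3 block (box 4) already contains {1, 2, 5, 6}.
The only value from 1–6 not eliminated is 3, so R4C6 = 3.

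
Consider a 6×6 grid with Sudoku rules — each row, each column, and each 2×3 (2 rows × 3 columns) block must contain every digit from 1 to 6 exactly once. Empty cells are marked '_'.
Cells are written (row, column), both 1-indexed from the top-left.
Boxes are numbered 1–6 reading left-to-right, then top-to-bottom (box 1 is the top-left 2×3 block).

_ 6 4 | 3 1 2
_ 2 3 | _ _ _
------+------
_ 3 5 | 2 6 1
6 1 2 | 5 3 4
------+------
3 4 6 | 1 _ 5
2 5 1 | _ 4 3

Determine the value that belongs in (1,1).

5

Row 1 already contains {1, 2, 3, 4, 6}.
Column 1 already contains {2, 3, 6}.
Its 2×3 block (box 1) already contains {2, 3, 4, 6}.
The only value from 1–6 not eliminated is 5, so (1,1) = 5.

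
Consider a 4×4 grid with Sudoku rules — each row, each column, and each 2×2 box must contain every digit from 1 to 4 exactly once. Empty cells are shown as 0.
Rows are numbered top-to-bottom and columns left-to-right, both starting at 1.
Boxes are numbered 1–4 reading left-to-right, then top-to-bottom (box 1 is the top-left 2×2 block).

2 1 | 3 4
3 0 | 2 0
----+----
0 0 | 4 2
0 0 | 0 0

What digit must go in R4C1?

4

Cell R4C1 itself could take any of {1, 4} by direct elimination.
Consider where 4 can go in column 1.
R3C1 is out (row 3 already has a 4).
So the only cell in column 1 that can hold 4 is R4C1.
Therefore R4C1 = 4.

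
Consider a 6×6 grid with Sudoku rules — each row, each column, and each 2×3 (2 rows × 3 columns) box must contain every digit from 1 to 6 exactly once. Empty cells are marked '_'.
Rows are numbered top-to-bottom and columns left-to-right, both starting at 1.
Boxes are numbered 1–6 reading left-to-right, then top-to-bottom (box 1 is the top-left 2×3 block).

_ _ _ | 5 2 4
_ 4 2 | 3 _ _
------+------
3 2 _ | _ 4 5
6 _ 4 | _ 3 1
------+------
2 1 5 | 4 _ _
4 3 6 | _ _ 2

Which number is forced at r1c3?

Cell r1c3 itself could take any of {1, 3} by direct elimination.
Consider where 3 can go in box 1.
r1c1 is out (column 1 already has a 3).
r1c2 is out (column 2 already has a 3).
r2c1 is out (row 2 already has a 3).
So the only cell in box 1 that can hold 3 is r1c3.
Therefore r1c3 = 3.

3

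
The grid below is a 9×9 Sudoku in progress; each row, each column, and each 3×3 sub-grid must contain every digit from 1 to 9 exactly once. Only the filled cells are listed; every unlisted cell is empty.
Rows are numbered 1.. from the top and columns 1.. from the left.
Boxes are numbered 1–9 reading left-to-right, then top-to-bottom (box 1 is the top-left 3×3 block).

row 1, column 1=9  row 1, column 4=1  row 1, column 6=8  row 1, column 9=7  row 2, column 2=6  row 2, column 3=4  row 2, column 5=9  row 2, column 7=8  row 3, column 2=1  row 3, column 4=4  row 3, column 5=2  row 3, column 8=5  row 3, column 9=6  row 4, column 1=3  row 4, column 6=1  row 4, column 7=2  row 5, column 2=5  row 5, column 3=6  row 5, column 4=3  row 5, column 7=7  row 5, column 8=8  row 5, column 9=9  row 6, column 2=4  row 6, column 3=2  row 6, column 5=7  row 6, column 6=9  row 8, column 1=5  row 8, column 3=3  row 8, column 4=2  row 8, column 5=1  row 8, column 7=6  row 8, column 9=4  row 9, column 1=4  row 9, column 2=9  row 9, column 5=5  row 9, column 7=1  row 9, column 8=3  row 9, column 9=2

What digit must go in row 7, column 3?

Cell row 7, column 3 itself could take any of {1, 7, 8} by direct elimination.
Consider where 1 can go in column 3.
row 1, column 3 is out (row 1 already has a 1).
row 3, column 3 is out (row 3 already has a 1).
row 4, column 3 is out (row 4 already has a 1).
row 9, column 3 is out (row 9 already has a 1).
So the only cell in column 3 that can hold 1 is row 7, column 3.
Therefore row 7, column 3 = 1.

1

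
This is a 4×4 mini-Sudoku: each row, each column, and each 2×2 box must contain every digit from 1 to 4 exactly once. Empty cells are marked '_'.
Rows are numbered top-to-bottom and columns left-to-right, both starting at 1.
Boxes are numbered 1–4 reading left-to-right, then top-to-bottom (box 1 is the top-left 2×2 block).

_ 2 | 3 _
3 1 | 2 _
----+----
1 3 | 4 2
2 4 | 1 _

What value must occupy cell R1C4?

1

Cell R1C4 itself could take any of {1, 4} by direct elimination.
Consider where 1 can go in row 1.
R1C1 is out (column 1 already has a 1).
So the only cell in row 1 that can hold 1 is R1C4.
Therefore R1C4 = 1.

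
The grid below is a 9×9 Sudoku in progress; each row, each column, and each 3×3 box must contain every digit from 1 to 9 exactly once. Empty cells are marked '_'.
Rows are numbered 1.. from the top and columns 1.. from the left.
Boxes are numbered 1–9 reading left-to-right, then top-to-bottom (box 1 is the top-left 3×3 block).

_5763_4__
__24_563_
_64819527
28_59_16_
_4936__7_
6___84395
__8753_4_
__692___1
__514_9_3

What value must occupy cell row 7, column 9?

Cell row 7, column 9 itself could take any of {2, 6} by direct elimination.
Consider where 6 can go in column 9.
row 1, column 9 is out (row 1 already has a 6).
row 2, column 9 is out (row 2 already has a 6).
row 4, column 9 is out (row 4 already has a 6).
row 5, column 9 is out (row 5 already has a 6).
So the only cell in column 9 that can hold 6 is row 7, column 9.
Therefore row 7, column 9 = 6.

6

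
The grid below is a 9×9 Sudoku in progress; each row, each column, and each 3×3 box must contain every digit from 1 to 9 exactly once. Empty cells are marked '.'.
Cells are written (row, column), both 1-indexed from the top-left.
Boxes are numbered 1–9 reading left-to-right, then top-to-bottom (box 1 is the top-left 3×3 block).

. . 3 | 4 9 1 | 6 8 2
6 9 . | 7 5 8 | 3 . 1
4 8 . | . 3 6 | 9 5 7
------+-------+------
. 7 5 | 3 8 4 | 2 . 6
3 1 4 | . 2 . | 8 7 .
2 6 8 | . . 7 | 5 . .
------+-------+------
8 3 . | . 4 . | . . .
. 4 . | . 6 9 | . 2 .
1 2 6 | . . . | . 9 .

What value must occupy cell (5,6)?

Row 5 already contains {1, 2, 3, 4, 7, 8}.
Column 6 already contains {1, 4, 6, 7, 8, 9}.
Its 3×3 block (box 5) already contains {2, 3, 4, 7, 8}.
The only value from 1–9 not eliminated is 5, so (5,6) = 5.

5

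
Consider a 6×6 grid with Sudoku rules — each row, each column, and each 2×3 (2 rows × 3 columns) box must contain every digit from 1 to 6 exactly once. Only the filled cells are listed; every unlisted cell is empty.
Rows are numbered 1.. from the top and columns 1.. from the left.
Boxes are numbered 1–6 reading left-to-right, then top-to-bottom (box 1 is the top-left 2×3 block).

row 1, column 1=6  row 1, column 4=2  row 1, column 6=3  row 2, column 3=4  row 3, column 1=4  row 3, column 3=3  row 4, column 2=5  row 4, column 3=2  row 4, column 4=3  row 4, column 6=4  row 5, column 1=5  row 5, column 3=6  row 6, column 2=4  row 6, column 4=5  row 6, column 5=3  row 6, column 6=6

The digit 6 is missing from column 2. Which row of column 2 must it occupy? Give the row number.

3

Consider where 6 can go in column 2.
row 1, column 2 is out (row 1 already has a 6).
row 2, column 2 is out (box 1 already has a 6).
row 5, column 2 is out (row 5 already has a 6).
So the only cell in column 2 that can hold 6 is row 3, column 2.
That is row 3.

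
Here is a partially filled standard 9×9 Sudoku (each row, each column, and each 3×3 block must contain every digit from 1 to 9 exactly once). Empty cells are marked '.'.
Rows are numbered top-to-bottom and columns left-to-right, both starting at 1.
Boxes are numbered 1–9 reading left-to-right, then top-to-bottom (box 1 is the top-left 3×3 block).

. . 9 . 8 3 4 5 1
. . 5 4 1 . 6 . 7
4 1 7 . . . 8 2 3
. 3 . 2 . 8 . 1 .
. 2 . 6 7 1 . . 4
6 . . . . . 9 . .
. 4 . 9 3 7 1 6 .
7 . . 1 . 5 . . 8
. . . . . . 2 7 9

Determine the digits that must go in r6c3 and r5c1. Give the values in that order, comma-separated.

For r6c3:
  Consider where 1 can go in row 6.
  r6c2 is out (column 2 already has a 1). r6c4 is out (column 4 already has a 1). r6c5 is out (column 5 already has a 1). r6c6 is out (column 6 already has a 1). The remaining empty cells in row 6 are similarly blocked.
  So the only cell in row 6 that can hold 1 is r6c3.
  So r6c3 = 1.
For r5c1:
  Consider where 9 can go in row 5.
  r5c3 is out (column 3 already has a 9).
  r5c7 is out (column 7 already has a 9).
  r5c8 is out (box 6 already has a 9).
  So the only cell in row 5 that can hold 9 is r5c1.
  So r5c1 = 9.

1,9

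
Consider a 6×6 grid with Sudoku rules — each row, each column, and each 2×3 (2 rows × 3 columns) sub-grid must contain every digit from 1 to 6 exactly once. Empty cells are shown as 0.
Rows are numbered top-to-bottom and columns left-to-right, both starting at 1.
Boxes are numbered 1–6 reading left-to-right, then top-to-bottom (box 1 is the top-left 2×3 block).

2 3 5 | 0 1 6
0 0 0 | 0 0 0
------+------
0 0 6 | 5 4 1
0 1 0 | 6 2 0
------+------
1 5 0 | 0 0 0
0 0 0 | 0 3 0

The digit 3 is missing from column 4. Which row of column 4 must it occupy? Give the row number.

Consider where 3 can go in column 4.
r1c4 is out (row 1 already has a 3).
r5c4 is out (box 6 already has a 3).
r6c4 is out (row 6 already has a 3).
So the only cell in column 4 that can hold 3 is r2c4.
That is row 2.

2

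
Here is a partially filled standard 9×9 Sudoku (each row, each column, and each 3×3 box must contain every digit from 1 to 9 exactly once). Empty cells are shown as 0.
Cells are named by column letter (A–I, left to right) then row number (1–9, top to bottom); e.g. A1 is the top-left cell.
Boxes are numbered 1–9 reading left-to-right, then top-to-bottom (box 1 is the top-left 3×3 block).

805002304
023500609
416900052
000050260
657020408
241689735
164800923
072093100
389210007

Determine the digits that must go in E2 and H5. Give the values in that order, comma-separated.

For E2:
  Consider where 4 can go in column E.
  E1 is out (row 1 already has a 4).
  E3 is out (row 3 already has a 4).
  E7 is out (row 7 already has a 4).
  So the only cell in column E that can hold 4 is E2.
  So E2 = 4.
For H5:
  Consider where 9 can go in column H.
  H1 is out (box 3 already has a 9).
  H2 is out (row 2 already has a 9).
  H8 is out (row 8 already has a 9).
  H9 is out (row 9 already has a 9).
  So the only cell in column H that can hold 9 is H5.
  So H5 = 9.

4,9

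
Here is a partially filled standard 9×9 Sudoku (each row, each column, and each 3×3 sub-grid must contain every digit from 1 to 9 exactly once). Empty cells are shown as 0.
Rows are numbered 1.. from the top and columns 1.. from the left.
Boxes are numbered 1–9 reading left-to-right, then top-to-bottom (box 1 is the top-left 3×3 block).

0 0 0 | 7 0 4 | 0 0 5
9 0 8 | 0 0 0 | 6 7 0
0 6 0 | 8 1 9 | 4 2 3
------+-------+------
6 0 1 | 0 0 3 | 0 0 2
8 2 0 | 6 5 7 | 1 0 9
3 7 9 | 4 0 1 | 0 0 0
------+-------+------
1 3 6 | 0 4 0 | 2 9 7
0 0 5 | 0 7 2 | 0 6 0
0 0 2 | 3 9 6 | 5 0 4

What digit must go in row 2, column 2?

Cell row 2, column 2 itself could take any of {1, 4, 5} by direct elimination.
Consider where 4 can go in row 2.
row 2, column 4 is out (column 4 already has a 4).
row 2, column 5 is out (column 5 already has a 4).
row 2, column 6 is out (column 6 already has a 4).
row 2, column 9 is out (column 9 already has a 4).
So the only cell in row 2 that can hold 4 is row 2, column 2.
Therefore row 2, column 2 = 4.

4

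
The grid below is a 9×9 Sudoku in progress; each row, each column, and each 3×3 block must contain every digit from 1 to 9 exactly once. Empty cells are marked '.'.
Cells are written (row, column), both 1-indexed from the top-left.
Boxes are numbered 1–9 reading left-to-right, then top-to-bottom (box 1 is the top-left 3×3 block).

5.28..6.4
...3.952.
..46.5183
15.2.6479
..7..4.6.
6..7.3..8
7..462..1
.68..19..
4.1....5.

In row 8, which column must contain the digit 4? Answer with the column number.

8

Consider where 4 can go in row 8.
(8,1) is out (column 1 already has a 4).
(8,4) is out (column 4 already has a 4).
(8,5) is out (box 8 already has a 4).
(8,9) is out (column 9 already has a 4).
So the only cell in row 8 that can hold 4 is (8,8).
That is column 8.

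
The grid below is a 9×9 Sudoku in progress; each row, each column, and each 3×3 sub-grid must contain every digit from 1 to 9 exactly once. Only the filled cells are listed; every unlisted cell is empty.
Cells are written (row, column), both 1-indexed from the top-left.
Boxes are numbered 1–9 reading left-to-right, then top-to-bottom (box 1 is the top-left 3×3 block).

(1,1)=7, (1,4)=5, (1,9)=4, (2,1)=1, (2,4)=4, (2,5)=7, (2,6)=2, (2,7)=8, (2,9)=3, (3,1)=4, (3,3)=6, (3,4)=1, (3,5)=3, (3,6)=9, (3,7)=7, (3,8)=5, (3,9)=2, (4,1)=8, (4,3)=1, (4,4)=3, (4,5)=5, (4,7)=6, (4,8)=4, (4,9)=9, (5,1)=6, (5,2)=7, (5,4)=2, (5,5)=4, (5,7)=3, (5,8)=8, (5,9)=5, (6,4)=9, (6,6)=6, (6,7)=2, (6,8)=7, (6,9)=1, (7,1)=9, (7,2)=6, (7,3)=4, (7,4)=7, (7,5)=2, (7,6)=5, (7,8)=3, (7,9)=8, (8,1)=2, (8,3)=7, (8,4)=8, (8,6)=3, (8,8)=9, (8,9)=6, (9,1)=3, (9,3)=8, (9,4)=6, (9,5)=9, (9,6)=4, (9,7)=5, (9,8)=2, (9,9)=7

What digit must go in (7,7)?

Row 7 already contains {2, 3, 4, 5, 6, 7, 8, 9}.
Column 7 already contains {2, 3, 5, 6, 7, 8}.
Its 3×3 block (box 9) already contains {2, 3, 5, 6, 7, 8, 9}.
The only value from 1–9 not eliminated is 1, so (7,7) = 1.

1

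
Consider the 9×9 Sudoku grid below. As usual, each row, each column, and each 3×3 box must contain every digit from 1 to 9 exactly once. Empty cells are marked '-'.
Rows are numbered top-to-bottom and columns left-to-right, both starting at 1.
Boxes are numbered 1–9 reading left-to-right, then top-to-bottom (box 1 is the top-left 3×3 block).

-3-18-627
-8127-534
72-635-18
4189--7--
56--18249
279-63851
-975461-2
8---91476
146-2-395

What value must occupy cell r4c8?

Row 4 already contains {1, 4, 7, 8, 9}.
Column 8 already contains {1, 2, 3, 4, 5, 7, 9}.
Its 3×3 block (box 6) already contains {1, 2, 4, 5, 7, 8, 9}.
The only value from 1–9 not eliminated is 6, so r4c8 = 6.

6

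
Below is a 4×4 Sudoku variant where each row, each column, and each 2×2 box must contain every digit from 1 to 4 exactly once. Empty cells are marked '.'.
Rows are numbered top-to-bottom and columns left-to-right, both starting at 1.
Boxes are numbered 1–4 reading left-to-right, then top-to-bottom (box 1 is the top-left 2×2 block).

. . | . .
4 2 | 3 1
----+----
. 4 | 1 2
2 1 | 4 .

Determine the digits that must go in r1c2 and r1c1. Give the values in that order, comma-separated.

For r1c2:
  Row 1 already contains {}.
  Column 2 already contains {1, 2, 4}.
  Its 2×2 block (box 1) already contains {2, 4}.
  The only value from 1–4 not eliminated is 3, so r1c2 = 3.
For r1c1:
  Consider where 1 can go in column 1.
  r3c1 is out (row 3 already has a 1).
  So the only cell in column 1 that can hold 1 is r1c1.
  So r1c1 = 1.

3,1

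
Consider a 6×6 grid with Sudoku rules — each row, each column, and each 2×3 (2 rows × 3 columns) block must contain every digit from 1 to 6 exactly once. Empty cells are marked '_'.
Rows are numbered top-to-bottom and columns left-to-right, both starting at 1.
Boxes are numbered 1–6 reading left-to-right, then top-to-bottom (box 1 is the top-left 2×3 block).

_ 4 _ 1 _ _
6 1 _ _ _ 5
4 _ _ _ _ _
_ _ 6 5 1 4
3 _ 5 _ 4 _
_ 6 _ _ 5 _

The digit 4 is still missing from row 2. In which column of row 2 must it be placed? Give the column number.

4

Consider where 4 can go in row 2.
R2C3 is out (box 1 already has a 4).
R2C5 is out (column 5 already has a 4).
So the only cell in row 2 that can hold 4 is R2C4.
That is column 4.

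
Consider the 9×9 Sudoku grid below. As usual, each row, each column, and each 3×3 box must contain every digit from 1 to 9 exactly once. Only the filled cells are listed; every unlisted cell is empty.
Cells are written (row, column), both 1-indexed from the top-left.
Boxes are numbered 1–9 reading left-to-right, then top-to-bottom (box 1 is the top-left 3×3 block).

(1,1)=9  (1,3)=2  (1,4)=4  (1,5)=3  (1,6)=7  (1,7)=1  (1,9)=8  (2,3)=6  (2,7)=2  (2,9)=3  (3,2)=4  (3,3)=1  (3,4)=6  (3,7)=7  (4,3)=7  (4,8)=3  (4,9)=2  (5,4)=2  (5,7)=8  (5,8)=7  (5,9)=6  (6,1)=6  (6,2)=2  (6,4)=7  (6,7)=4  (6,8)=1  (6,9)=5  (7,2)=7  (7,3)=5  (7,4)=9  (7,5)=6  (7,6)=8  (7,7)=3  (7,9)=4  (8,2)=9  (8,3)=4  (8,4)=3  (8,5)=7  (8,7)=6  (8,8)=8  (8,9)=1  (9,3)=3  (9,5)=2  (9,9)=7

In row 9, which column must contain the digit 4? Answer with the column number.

6

Consider where 4 can go in row 9.
(9,1) is out (box 7 already has a 4).
(9,2) is out (column 2 already has a 4).
(9,4) is out (column 4 already has a 4).
(9,7) is out (column 7 already has a 4).
(9,8) is out (box 9 already has a 4).
So the only cell in row 9 that can hold 4 is (9,6).
That is column 6.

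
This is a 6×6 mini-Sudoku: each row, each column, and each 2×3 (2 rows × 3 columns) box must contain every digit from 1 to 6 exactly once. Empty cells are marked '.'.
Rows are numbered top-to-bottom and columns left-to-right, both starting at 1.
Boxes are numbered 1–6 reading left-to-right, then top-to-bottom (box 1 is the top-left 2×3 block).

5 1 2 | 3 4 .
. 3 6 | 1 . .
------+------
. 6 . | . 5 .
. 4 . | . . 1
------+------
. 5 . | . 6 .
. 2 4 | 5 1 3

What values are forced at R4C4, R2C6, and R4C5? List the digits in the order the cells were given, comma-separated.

For R4C4:
  Consider where 6 can go in column 4.
  R3C4 is out (row 3 already has a 6).
  R5C4 is out (row 5 already has a 6).
  So the only cell in column 4 that can hold 6 is R4C4.
  So R4C4 = 6.
For R2C6:
  Consider where 5 can go in box 2.
  R1C6 is out (row 1 already has a 5).
  R2C5 is out (column 5 already has a 5).
  So the only cell in box 2 that can hold 5 is R2C6.
  So R2C6 = 5.
For R4C5:
  Consider where 3 can go in column 5.
  R2C5 is out (row 2 already has a 3).
  So the only cell in column 5 that can hold 3 is R4C5.
  So R4C5 = 3.

6,5,3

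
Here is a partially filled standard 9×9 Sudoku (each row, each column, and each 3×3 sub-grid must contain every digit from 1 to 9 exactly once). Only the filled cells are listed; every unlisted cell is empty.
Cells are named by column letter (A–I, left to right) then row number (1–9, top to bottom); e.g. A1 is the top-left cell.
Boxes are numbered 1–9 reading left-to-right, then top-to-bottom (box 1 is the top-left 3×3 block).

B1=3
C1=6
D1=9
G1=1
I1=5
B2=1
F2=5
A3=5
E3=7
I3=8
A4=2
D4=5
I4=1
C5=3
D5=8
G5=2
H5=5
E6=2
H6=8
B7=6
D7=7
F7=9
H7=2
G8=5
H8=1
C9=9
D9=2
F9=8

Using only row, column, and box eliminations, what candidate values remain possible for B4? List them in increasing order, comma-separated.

Row 4 already contains {1, 2, 5}.
Column B already contains {1, 3, 6}.
Its 3×3 block (box 4) already contains {2, 3}.
Removing those from 1–9 leaves {4, 7, 8, 9} as the candidates for B4.

4,7,8,9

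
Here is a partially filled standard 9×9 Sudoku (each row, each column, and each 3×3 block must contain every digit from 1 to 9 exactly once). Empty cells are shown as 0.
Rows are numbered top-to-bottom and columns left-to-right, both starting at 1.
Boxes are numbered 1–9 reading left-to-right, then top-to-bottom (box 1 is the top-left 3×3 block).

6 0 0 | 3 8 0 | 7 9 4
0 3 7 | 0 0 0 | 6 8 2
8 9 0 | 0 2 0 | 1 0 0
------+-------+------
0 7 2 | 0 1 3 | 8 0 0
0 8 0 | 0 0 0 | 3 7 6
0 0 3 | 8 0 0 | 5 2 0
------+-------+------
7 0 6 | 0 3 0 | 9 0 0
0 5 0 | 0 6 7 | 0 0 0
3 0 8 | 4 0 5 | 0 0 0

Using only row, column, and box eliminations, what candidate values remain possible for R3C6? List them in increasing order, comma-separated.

Row 3 already contains {1, 2, 8, 9}.
Column 6 already contains {3, 5, 7}.
Its 3×3 block (box 2) already contains {2, 3, 8}.
Removing those from 1–9 leaves {4, 6} as the candidates for R3C6.

4,6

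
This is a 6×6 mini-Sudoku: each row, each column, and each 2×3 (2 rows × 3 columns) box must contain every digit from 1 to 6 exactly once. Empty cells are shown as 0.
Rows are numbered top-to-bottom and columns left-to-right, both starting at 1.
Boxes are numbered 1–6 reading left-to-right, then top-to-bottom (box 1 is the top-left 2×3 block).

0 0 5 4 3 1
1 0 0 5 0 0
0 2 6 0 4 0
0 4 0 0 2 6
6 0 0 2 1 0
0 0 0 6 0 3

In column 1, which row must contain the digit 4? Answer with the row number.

6

Consider where 4 can go in column 1.
R1C1 is out (row 1 already has a 4).
R3C1 is out (row 3 already has a 4).
R4C1 is out (row 4 already has a 4).
So the only cell in column 1 that can hold 4 is R6C1.
That is row 6.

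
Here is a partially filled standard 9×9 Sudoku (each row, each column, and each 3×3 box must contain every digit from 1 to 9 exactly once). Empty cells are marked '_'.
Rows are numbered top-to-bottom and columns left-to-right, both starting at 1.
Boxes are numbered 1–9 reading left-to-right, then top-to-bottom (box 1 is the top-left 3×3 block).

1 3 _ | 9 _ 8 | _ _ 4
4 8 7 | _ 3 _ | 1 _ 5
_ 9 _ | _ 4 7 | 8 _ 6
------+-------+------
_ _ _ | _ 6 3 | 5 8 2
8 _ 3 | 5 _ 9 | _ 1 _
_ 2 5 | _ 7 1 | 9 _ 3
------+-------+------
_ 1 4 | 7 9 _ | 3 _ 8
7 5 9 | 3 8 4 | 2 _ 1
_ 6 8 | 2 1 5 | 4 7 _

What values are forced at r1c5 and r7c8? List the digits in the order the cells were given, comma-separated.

5,5

For r1c5:
  Consider where 5 can go in box 2.
  r2c4 is out (row 2 already has a 5).
  r2c6 is out (row 2 already has a 5).
  r3c4 is out (column 4 already has a 5).
  So the only cell in box 2 that can hold 5 is r1c5.
  So r1c5 = 5.
For r7c8:
  Consider where 5 can go in column 8.
  r1c8 is out (box 3 already has a 5).
  r2c8 is out (row 2 already has a 5).
  r3c8 is out (box 3 already has a 5).
  r6c8 is out (row 6 already has a 5).
  r8c8 is out (row 8 already has a 5).
  So the only cell in column 8 that can hold 5 is r7c8.
  So r7c8 = 5.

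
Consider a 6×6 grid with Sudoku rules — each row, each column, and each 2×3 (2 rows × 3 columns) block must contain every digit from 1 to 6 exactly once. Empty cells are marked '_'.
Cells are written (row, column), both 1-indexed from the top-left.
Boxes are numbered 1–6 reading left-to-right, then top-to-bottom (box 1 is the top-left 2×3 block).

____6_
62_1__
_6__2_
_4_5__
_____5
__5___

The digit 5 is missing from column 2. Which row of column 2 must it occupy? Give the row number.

1

Consider where 5 can go in column 2.
(5,2) is out (row 5 already has a 5).
(6,2) is out (row 6 already has a 5).
So the only cell in column 2 that can hold 5 is (1,2).
That is row 1.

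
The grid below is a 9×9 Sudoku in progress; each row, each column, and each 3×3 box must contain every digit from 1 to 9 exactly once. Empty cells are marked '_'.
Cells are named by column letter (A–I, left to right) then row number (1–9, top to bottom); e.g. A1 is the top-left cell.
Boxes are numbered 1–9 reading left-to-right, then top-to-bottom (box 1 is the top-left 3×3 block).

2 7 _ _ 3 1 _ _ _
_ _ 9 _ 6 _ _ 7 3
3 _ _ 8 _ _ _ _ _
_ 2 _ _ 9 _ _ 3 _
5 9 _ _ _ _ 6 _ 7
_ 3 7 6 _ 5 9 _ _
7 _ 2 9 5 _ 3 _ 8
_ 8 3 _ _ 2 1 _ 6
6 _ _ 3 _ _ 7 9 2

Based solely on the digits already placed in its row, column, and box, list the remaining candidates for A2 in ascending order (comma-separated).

1,4,8

Row 2 already contains {3, 6, 7, 9}.
Column A already contains {2, 3, 5, 6, 7}.
Its 3×3 block (box 1) already contains {2, 3, 7, 9}.
Removing those from 1–9 leaves {1, 4, 8} as the candidates for A2.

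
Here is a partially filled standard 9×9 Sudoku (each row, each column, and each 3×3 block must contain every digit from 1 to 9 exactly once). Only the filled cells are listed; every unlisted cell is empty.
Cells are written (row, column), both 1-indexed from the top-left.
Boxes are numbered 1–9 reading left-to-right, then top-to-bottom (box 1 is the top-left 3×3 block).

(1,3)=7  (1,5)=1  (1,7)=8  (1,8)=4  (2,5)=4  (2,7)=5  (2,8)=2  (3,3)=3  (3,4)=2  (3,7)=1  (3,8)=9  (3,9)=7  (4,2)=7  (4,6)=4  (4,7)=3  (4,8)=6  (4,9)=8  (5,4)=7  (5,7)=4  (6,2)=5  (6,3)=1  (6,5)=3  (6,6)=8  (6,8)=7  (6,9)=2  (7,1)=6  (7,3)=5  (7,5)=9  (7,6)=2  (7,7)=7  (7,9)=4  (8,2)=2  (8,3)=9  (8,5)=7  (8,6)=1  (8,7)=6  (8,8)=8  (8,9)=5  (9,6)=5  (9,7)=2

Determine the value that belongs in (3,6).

Row 3 already contains {1, 2, 3, 7, 9}.
Column 6 already contains {1, 2, 4, 5, 8}.
Its 3×3 block (box 2) already contains {1, 2, 4}.
The only value from 1–9 not eliminated is 6, so (3,6) = 6.

6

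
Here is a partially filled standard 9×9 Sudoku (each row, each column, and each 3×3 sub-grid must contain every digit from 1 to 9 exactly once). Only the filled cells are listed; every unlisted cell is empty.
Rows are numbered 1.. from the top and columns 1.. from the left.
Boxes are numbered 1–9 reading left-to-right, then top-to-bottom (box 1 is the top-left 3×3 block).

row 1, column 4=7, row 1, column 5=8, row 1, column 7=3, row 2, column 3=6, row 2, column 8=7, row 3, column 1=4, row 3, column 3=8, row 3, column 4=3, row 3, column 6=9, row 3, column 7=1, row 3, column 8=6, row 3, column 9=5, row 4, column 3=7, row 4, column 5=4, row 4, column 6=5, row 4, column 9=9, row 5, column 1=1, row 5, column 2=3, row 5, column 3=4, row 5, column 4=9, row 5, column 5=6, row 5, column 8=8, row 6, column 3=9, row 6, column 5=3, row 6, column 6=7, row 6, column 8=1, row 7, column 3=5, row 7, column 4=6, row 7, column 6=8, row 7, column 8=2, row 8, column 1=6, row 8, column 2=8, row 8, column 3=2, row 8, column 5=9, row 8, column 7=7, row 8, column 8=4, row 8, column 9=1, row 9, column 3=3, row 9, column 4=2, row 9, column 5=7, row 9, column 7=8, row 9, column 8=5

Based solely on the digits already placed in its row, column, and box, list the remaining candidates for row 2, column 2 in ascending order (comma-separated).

1,2,5,9

Row 2 already contains {6, 7}.
Column 2 already contains {3, 8}.
Its 3×3 block (box 1) already contains {4, 6, 8}.
Removing those from 1–9 leaves {1, 2, 5, 9} as the candidates for row 2, column 2.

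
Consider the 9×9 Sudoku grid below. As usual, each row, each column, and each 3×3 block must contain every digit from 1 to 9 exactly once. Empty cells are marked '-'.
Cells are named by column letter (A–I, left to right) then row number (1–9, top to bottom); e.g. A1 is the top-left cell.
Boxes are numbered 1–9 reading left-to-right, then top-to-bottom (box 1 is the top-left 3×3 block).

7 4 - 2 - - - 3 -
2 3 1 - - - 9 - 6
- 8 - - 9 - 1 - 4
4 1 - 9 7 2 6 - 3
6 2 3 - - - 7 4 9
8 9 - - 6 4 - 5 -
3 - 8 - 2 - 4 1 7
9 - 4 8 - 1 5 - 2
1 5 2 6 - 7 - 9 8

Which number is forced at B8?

7

Cell B8 itself could take any of {6, 7} by direct elimination.
Consider where 7 can go in row 8.
E8 is out (column E already has a 7).
H8 is out (box 9 already has a 7).
So the only cell in row 8 that can hold 7 is B8.
Therefore B8 = 7.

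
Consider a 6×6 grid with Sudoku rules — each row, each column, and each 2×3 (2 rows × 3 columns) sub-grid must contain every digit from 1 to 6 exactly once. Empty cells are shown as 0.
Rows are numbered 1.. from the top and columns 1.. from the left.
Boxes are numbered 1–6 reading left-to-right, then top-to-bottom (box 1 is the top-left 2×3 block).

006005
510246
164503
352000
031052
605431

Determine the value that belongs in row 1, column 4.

3

Cell row 1, column 4 itself could take any of {1, 3} by direct elimination.
Consider where 3 can go in box 2.
row 1, column 5 is out (column 5 already has a 3).
So the only cell in box 2 that can hold 3 is row 1, column 4.
Therefore row 1, column 4 = 3.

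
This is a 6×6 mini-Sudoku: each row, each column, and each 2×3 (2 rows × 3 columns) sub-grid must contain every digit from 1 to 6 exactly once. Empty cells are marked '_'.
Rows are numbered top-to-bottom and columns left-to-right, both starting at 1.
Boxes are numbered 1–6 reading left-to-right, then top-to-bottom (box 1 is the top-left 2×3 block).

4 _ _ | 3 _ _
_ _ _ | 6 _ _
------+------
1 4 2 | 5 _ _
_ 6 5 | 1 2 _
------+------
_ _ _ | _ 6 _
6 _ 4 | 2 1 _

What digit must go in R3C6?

Cell R3C6 itself could take any of {3, 6} by direct elimination.
Consider where 6 can go in column 6.
R1C6 is out (box 2 already has a 6).
R2C6 is out (row 2 already has a 6).
R4C6 is out (row 4 already has a 6).
R5C6 is out (row 5 already has a 6).
R6C6 is out (row 6 already has a 6).
So the only cell in column 6 that can hold 6 is R3C6.
Therefore R3C6 = 6.

6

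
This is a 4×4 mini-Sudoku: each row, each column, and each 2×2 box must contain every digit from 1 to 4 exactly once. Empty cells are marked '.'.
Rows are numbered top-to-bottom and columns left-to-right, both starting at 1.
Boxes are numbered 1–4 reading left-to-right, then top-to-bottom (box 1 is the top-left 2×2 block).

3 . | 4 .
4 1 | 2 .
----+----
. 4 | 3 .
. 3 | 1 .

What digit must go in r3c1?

1

Cell r3c1 itself could take any of {1, 2} by direct elimination.
Consider where 1 can go in column 1.
r4c1 is out (row 4 already has a 1).
So the only cell in column 1 that can hold 1 is r3c1.
Therefore r3c1 = 1.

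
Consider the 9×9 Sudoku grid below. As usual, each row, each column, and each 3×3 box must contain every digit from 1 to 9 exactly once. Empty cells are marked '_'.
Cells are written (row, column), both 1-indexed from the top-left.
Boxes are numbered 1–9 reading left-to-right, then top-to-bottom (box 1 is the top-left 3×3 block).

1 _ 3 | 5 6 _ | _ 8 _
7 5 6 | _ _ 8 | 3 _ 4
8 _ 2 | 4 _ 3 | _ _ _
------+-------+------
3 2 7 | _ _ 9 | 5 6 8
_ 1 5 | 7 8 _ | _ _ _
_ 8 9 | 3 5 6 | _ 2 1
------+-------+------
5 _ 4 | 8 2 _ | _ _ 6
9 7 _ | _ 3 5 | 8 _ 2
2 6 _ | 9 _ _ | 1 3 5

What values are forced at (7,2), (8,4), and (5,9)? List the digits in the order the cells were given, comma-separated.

For (7,2):
  Row 7 already contains {2, 4, 5, 6, 8}.
  Column 2 already contains {1, 2, 5, 6, 7, 8}.
  Its 3×3 block (box 7) already contains {2, 4, 5, 6, 7, 9}.
  The only value from 1–9 not eliminated is 3, so (7,2) = 3.
For (8,4):
  Consider where 6 can go in box 8.
  (7,6) is out (row 7 already has a 6).
  (9,5) is out (row 9 already has a 6).
  (9,6) is out (row 9 already has a 6).
  So the only cell in box 8 that can hold 6 is (8,4).
  So (8,4) = 6.
For (5,9):
  Consider where 3 can go in box 6.
  (5,7) is out (column 7 already has a 3).
  (5,8) is out (column 8 already has a 3).
  (6,7) is out (row 6 already has a 3).
  So the only cell in box 6 that can hold 3 is (5,9).
  So (5,9) = 3.

3,6,3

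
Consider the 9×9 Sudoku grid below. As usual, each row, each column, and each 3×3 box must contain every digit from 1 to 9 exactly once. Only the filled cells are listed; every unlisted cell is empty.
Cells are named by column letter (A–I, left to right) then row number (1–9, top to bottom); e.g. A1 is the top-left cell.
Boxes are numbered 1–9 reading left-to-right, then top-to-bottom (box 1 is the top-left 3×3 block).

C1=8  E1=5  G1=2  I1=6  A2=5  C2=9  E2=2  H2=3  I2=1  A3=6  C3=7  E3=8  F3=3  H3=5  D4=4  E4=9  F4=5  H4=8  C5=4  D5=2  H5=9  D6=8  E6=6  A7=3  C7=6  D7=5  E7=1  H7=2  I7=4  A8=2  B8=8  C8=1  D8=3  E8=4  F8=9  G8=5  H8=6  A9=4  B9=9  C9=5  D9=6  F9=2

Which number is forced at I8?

Row 8 already contains {1, 2, 3, 4, 5, 6, 8, 9}.
Column I already contains {1, 4, 6}.
Its 3×3 block (box 9) already contains {2, 4, 5, 6}.
The only value from 1–9 not eliminated is 7, so I8 = 7.

7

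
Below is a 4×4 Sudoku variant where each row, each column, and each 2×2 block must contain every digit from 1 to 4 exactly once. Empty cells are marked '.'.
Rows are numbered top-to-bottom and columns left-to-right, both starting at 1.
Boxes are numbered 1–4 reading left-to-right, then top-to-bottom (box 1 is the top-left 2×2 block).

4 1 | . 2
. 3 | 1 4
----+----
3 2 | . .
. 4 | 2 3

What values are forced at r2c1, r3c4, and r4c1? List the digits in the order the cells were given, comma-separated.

2,1,1

For r2c1:
  Row 2 already contains {1, 3, 4}.
  Column 1 already contains {3, 4}.
  Its 2×2 block (box 1) already contains {1, 3, 4}.
  The only value from 1–4 not eliminated is 2, so r2c1 = 2.
For r3c4:
  Row 3 already contains {2, 3}.
  Column 4 already contains {2, 3, 4}.
  Its 2×2 block (box 4) already contains {2, 3}.
  The only value from 1–4 not eliminated is 1, so r3c4 = 1.
For r4c1:
  Row 4 already contains {2, 3, 4}.
  Column 1 already contains {3, 4}.
  Its 2×2 block (box 3) already contains {2, 3, 4}.
  The only value from 1–4 not eliminated is 1, so r4c1 = 1.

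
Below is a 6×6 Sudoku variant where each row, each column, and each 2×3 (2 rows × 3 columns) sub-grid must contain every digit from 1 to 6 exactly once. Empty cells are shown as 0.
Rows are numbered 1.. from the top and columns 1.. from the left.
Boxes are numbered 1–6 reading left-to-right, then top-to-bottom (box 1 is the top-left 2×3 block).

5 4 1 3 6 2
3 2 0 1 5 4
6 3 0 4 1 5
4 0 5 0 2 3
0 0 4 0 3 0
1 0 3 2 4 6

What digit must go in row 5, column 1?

Row 5 already contains {3, 4}.
Column 1 already contains {1, 3, 4, 5, 6}.
Its 2×3 block (box 5) already contains {1, 3, 4}.
The only value from 1–6 not eliminated is 2, so row 5, column 1 = 2.

2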